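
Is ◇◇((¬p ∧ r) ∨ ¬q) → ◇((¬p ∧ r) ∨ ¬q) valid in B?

Not valid

Tableau for the negation ¬(◇◇((¬p ∧ r) ∨ ¬q) → ◇((¬p ∧ r) ∨ ¬q)):
1. ¬(◇◇((¬p ∧ r) ∨ ¬q) → ◇((¬p ∧ r) ∨ ¬q)), 0
2. ◇◇((¬p ∧ r) ∨ ¬q), 0   [¬→-rule on 1]
3. ¬◇((¬p ∧ r) ∨ ¬q), 0   [¬→-rule on 1]
4. ¬((¬p ∧ r) ∨ ¬q), 0   [¬◇-rule on 3 via 0R0]
5. ¬(¬p ∧ r), 0   [¬∨-rule on 4]
6. q, 0   [¬∨-rule on 4]
7. ¬r, 0   [¬∧-rule on 5 (branches; this branch)]
8. ◇((¬p ∧ r) ∨ ¬q), 1   [◇-rule on 2: fresh world 1, 0R1]
9. ¬((¬p ∧ r) ∨ ¬q), 1   [¬◇-rule on 3 via 0R1]
10. ¬(¬p ∧ r), 1   [¬∨-rule on 9]
11. q, 1   [¬∨-rule on 9]
12. ¬r, 1   [¬∧-rule on 10 (branches; this branch)]
13. (¬p ∧ r) ∨ ¬q, 2   [◇-rule on 8: fresh world 2, 1R2]
14. ¬q, 2   [∨-rule on 13 (branches; this branch)]
Accessibility: 0R0, 0R1, 1R0, 1R1, 1R2, 2R1, 2R2
The negation has an open branch (countermodel exists).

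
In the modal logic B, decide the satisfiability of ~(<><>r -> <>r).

Satisfiable (open branch found)

1. ~(<><>r -> <>r), w0
2. <><>r, w0
3. ~<>r, w0
4. ~r, w0
5. <>r, w1
6. ~r, w1
7. r, w2
Accessibility: w0Rw0, w0Rw1, w1Rw0, w1Rw1, w1Rw2, w2Rw1, w2Rw2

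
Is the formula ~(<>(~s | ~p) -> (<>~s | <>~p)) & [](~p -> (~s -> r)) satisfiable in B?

1. ~(<>(~s | ~p) -> (<>~s | <>~p)) & [](~p -> (~s -> r)), u
2. ~(<>(~s | ~p) -> (<>~s | <>~p)), u
3. [](~p -> (~s -> r)), u
4. <>(~s | ~p), u
5. ~(<>~s | <>~p), u
6. ~<>~s, u
7. ~<>~p, u
8. ~p -> (~s -> r), u
9. s, u
10. p, u
11. ~s -> r, u
12. r, u
13. ~s | ~p, v
14. ~p -> (~s -> r), v
15. s, v
16. p, v
17. ~p, v
Accessibility: uRu, uRv, vRu, vRv
Branch closes: p and ~p both at v.
All branches of the tableau close; one closing branch shown above.

No, unsatisfiable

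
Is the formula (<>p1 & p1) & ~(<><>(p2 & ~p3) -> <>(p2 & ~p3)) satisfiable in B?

1. (<>p1 & p1) & ~(<><>(p2 & ~p3) -> <>(p2 & ~p3)), 0
2. <>p1 & p1, 0
3. ~(<><>(p2 & ~p3) -> <>(p2 & ~p3)), 0
4. <>p1, 0
5. p1, 0
6. <><>(p2 & ~p3), 0
7. ~<>(p2 & ~p3), 0
8. ~(p2 & ~p3), 0
9. p3, 0
10. p1, 1
11. ~(p2 & ~p3), 1
12. p3, 1
13. <>(p2 & ~p3), 2
14. ~(p2 & ~p3), 2
15. p3, 2
16. p2 & ~p3, 3
17. p2, 3
18. ~p3, 3
Accessibility: 0R0, 0R1, 0R2, 1R0, 1R1, 2R0, 2R2, 2R3, 3R2, 3R3

Satisfiable (open branch found)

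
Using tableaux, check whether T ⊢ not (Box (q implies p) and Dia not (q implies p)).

Valid

Tableau for the negation Box (q implies p) and Dia not (q implies p):
1. Box (q implies p) and Dia not (q implies p), 0
2. Box (q implies p), 0   [and-rule on 1]
3. Dia not (q implies p), 0   [and-rule on 1]
4. q implies p, 0   [Box-rule on 2 via 0R0]
5. p, 0   [implies-rule on 4 (branches; this branch)]
6. not (q implies p), 1   [Dia-rule on 3: fresh world 1, 0R1]
7. q, 1   [neg-implies-rule on 6]
8. not p, 1   [neg-implies-rule on 6]
9. q implies p, 1   [Box-rule on 2 via 0R1]
10. p, 1   [implies-rule on 9 (branches; this branch)]
Accessibility: 0R0, 0R1, 1R1
Branch closes: p and not p both at 1.
All branches of the negation close; one closing branch shown above.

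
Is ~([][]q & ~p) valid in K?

Invalid (countermodel exists)

Tableau for the negation [][]q & ~p:
1. [][]q & ~p, 0
2. [][]q, 0
3. ~p, 0
The negation has an open branch (countermodel exists).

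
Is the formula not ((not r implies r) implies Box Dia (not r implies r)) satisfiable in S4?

1. not ((not r implies r) implies Box Dia (not r implies r)), 0
2. not r implies r, 0
3. not Box Dia (not r implies r), 0
4. r, 0
5. not Dia (not r implies r), 1
6. not (not r implies r), 1
7. not r, 1
Accessibility: 0R0, 0R1, 1R1

Satisfiable (open branch found)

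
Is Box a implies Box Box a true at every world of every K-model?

Invalid (countermodel exists)

Tableau for the negation not (Box a implies Box Box a):
1. not (Box a implies Box Box a), u
2. Box a, u
3. not Box Box a, u
4. not Box a, v
5. a, v
6. not a, w
Accessibility: uRv, vRw
The negation has an open branch (countermodel exists).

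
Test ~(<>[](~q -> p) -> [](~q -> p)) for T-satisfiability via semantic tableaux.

1. ~(<>[](~q -> p) -> [](~q -> p)), w0
2. <>[](~q -> p), w0   [~->-rule on 1]
3. ~[](~q -> p), w0   [~->-rule on 1]
4. [](~q -> p), w1   [<>-rule on 2: fresh world w1, w0Rw1]
5. ~q -> p, w1   [[]-rule on 4 via w1Rw1]
6. p, w1   [->-rule on 5 (branches; this branch)]
7. ~(~q -> p), w2   [~[]-rule on 3: fresh world w2, w0Rw2]
8. ~q, w2   [~->-rule on 7]
9. ~p, w2   [~->-rule on 7]
Accessibility: w0Rw0, w0Rw1, w0Rw2, w1Rw1, w2Rw2

Yes, satisfiable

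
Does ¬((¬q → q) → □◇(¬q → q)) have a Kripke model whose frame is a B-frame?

1. ¬((¬q → q) → □◇(¬q → q)), w0
2. ¬q → q, w0
3. ¬□◇(¬q → q), w0
4. q, w0
5. ¬◇(¬q → q), w1
6. ¬(¬q → q), w0
7. ¬q, w0
Accessibility: w0Rw0, w0Rw1, w1Rw0, w1Rw1
Branch closes: q and ¬q both at w0.
All branches of the tableau close; one closing branch shown above.

No, unsatisfiable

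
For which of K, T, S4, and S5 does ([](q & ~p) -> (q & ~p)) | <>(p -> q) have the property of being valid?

K-tableau for the negation ~(([](q & ~p) -> (q & ~p)) | <>(p -> q)):
1. ~(([](q & ~p) -> (q & ~p)) | <>(p -> q)), u
2. ~([](q & ~p) -> (q & ~p)), u
3. ~<>(p -> q), u
4. [](q & ~p), u
5. ~(q & ~p), u
6. p, u
Complete open branch: countermodel on a K-frame, so not valid in K.
T-tableau for the negation ~(([](q & ~p) -> (q & ~p)) | <>(p -> q)):
1. ~(([](q & ~p) -> (q & ~p)) | <>(p -> q)), u
2. ~([](q & ~p) -> (q & ~p)), u
3. ~<>(p -> q), u
4. [](q & ~p), u
5. ~(q & ~p), u
6. ~(p -> q), u
7. p, u
8. ~q, u
9. q & ~p, u
10. q, u
11. ~p, u
Accessibility: uRu
Branch closes: q and ~q both at u.
Every branch closes (one shown): valid in T, hence also in S4, S5 (every theorem of T is a theorem of S4 and S5).

T, S4, S5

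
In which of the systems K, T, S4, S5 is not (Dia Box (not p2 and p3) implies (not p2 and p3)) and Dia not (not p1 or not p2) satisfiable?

K, T, S4

S4-tableau for the formula:
1. not (Dia Box (not p2 and p3) implies (not p2 and p3)) and Dia not (not p1 or not p2), 0
2. not (Dia Box (not p2 and p3) implies (not p2 and p3)), 0
3. Dia not (not p1 or not p2), 0
4. Dia Box (not p2 and p3), 0
5. not (not p2 and p3), 0
6. not p3, 0
7. not (not p1 or not p2), 1
8. p1, 1
9. p2, 1
10. Box (not p2 and p3), 2
11. not p2 and p3, 2
12. not p2, 2
13. p3, 2
Accessibility: 0R0, 0R1, 0R2, 1R1, 2R2
Complete open branch: satisfiable in S4, hence also in K, T (this S4-model is also a K-model and a T-model).
S5-tableau for the formula:
1. not (Dia Box (not p2 and p3) implies (not p2 and p3)) and Dia not (not p1 or not p2), 0
2. not (Dia Box (not p2 and p3) implies (not p2 and p3)), 0
3. Dia not (not p1 or not p2), 0
4. Dia Box (not p2 and p3), 0
5. not (not p2 and p3), 0
6. not p3, 0
7. not (not p1 or not p2), 1
8. p1, 1
9. p2, 1
10. Box (not p2 and p3), 2
11. not p2 and p3, 0
12. not p2, 0
13. p3, 0
Accessibility: 0R0, 0R1, 0R2, 1R0, 1R1, 1R2, 2R0, 2R1, 2R2
Branch closes: p3 and not p3 both at 0.
Every branch closes (one shown): unsatisfiable in S5.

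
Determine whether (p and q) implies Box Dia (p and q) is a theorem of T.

No, not valid

Tableau for the negation not ((p and q) implies Box Dia (p and q)):
1. not ((p and q) implies Box Dia (p and q)), w0
2. p and q, w0   [neg-implies-rule on 1]
3. not Box Dia (p and q), w0   [neg-implies-rule on 1]
4. p, w0   [and-rule on 2]
5. q, w0   [and-rule on 2]
6. not Dia (p and q), w1   [neg-Box-rule on 3: fresh world w1, w0Rw1]
7. not (p and q), w1   [neg-Dia-rule on 6 via w1Rw1]
8. not q, w1   [neg-and-rule on 7 (branches; this branch)]
Accessibility: w0Rw0, w0Rw1, w1Rw1
The negation has an open branch (countermodel exists).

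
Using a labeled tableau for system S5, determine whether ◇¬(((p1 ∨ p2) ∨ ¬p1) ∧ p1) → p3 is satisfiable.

1. ◇¬(((p1 ∨ p2) ∨ ¬p1) ∧ p1) → p3, 0
2. p3, 0
Accessibility: 0R0

Satisfiable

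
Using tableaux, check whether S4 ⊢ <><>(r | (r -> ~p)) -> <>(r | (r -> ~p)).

Valid

Tableau for the negation ~(<><>(r | (r -> ~p)) -> <>(r | (r -> ~p))):
1. ~(<><>(r | (r -> ~p)) -> <>(r | (r -> ~p))), 0
2. <><>(r | (r -> ~p)), 0
3. ~<>(r | (r -> ~p)), 0
4. ~(r | (r -> ~p)), 0
5. ~r, 0
6. ~(r -> ~p), 0
7. r, 0
8. p, 0
Accessibility: 0R0
Branch closes: r and ~r both at 0.
All branches of the negation close; one closing branch shown above.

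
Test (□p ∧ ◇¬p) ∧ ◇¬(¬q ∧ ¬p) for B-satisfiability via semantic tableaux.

1. (□p ∧ ◇¬p) ∧ ◇¬(¬q ∧ ¬p), w0
2. □p ∧ ◇¬p, w0
3. ◇¬(¬q ∧ ¬p), w0
4. □p, w0
5. ◇¬p, w0
6. p, w0
7. ¬(¬q ∧ ¬p), w1
8. p, w1
9. ¬p, w2
10. p, w2
Accessibility: w0Rw0, w0Rw1, w0Rw2, w1Rw0, w1Rw1, w2Rw0, w2Rw2
Branch closes: p and ¬p both at w2.
(One branch shown.) All branches close.

No, unsatisfiable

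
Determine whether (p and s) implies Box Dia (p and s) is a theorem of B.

Tableau for the negation not ((p and s) implies Box Dia (p and s)):
1. not ((p and s) implies Box Dia (p and s)), 0
2. p and s, 0
3. not Box Dia (p and s), 0
4. p, 0
5. s, 0
6. not Dia (p and s), 1
7. not (p and s), 0
8. not (p and s), 1
9. not s, 0
Accessibility: 0R0, 0R1, 1R0, 1R1
Branch closes: s and not s both at 0.
Every branch of the negation's tableau closes; the branch above is one of them.

Valid in B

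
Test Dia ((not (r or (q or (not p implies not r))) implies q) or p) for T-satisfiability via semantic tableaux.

Satisfiable

1. Dia ((not (r or (q or (not p implies not r))) implies q) or p), u
2. (not (r or (q or (not p implies not r))) implies q) or p, v
3. p, v
Accessibility: uRu, uRv, vRv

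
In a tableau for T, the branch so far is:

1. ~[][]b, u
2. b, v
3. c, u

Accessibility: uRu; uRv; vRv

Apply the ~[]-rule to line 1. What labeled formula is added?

a fresh world w with uRw, and ~[]b at w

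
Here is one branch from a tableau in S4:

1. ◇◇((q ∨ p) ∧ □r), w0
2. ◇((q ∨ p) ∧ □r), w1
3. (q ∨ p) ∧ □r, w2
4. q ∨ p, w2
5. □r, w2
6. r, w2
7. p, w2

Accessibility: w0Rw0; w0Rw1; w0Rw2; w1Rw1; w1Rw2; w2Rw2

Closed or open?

No world carries both an atom and its negation.

No, open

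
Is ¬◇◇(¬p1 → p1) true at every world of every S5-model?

Tableau for the negation ◇◇(¬p1 → p1):
1. ◇◇(¬p1 → p1), u
2. ◇(¬p1 → p1), v
3. ¬p1 → p1, w
4. p1, w
Accessibility: uRu, uRv, uRw, vRu, vRv, vRw, wRu, wRv, wRw
The negation has an open branch (countermodel exists).

No, not valid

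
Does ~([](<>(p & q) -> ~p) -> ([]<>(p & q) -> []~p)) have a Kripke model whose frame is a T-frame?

1. ~([](<>(p & q) -> ~p) -> ([]<>(p & q) -> []~p)), u
2. [](<>(p & q) -> ~p), u
3. ~([]<>(p & q) -> []~p), u
4. []<>(p & q), u
5. ~[]~p, u
6. <>(p & q) -> ~p, u
7. <>(p & q), u
8. ~<>(p & q), u
9. ~(p & q), u
10. ~q, u
11. p, v
12. <>(p & q) -> ~p, v
13. <>(p & q), v
14. ~(p & q), v
15. ~<>(p & q), v
16. ~q, v
17. p & q, w
18. p, w
19. q, w
20. <>(p & q) -> ~p, w
21. <>(p & q), w
22. ~(p & q), w
23. ~<>(p & q), w
24. ~q, w
Accessibility: uRu, uRv, uRw, vRv, wRw
Branch closes: q and ~q both at w.
Every branch closes; the branch above is one of them.

Unsatisfiable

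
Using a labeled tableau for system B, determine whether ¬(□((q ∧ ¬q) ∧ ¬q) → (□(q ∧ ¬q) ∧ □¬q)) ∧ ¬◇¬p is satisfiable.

1. ¬(□((q ∧ ¬q) ∧ ¬q) → (□(q ∧ ¬q) ∧ □¬q)) ∧ ¬◇¬p, u
2. ¬(□((q ∧ ¬q) ∧ ¬q) → (□(q ∧ ¬q) ∧ □¬q)), u
3. ¬◇¬p, u
4. □((q ∧ ¬q) ∧ ¬q), u
5. ¬(□(q ∧ ¬q) ∧ □¬q), u
6. p, u
7. (q ∧ ¬q) ∧ ¬q, u
8. q ∧ ¬q, u
9. ¬q, u
10. q, u
Accessibility: uRu
Branch closes: q and ¬q both at u.
All branches of the tableau close; one closing branch shown above.

Unsatisfiable (every branch closes)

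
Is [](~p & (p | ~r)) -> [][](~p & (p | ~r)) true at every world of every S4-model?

Valid in S4

Tableau for the negation ~([](~p & (p | ~r)) -> [][](~p & (p | ~r))):
1. ~([](~p & (p | ~r)) -> [][](~p & (p | ~r))), w0
2. [](~p & (p | ~r)), w0
3. ~[][](~p & (p | ~r)), w0
4. ~p & (p | ~r), w0
5. ~p, w0
6. p | ~r, w0
7. ~r, w0
8. ~[](~p & (p | ~r)), w1
9. ~p & (p | ~r), w1
10. ~p, w1
11. p | ~r, w1
12. ~r, w1
13. ~(~p & (p | ~r)), w2
14. ~p & (p | ~r), w2
15. ~p, w2
16. p | ~r, w2
17. ~(p | ~r), w2
18. r, w2
19. ~r, w2
Accessibility: w0Rw0, w0Rw1, w0Rw2, w1Rw1, w1Rw2, w2Rw2
Branch closes: r and ~r both at w2.
Every branch of the negation's tableau closes; the branch above is one of them.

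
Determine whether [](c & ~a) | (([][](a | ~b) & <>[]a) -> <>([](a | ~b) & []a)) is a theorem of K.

Tableau for the negation ~([](c & ~a) | (([][](a | ~b) & <>[]a) -> <>([](a | ~b) & []a))):
1. ~([](c & ~a) | (([][](a | ~b) & <>[]a) -> <>([](a | ~b) & []a))), u
2. ~[](c & ~a), u
3. ~(([][](a | ~b) & <>[]a) -> <>([](a | ~b) & []a)), u
4. [][](a | ~b) & <>[]a, u
5. ~<>([](a | ~b) & []a), u
6. [][](a | ~b), u
7. <>[]a, u
8. ~(c & ~a), v
9. ~([](a | ~b) & []a), v
10. [](a | ~b), v
11. a, v
12. ~[]a, v
13. []a, w
14. ~([](a | ~b) & []a), w
15. [](a | ~b), w
16. ~[](a | ~b), w
17. ~a, x
18. a | ~b, x
19. ~b, x
20. ~(a | ~b), y
21. ~a, y
22. b, y
23. a, y
Accessibility: uRv, uRw, vRx, wRy
Branch closes: a and ~a both at y.
All branches of the negation close; one closing branch shown above.

Valid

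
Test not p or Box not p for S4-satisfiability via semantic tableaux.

Satisfiable

1. not p or Box not p, 0
2. Box not p, 0
3. not p, 0
Accessibility: 0R0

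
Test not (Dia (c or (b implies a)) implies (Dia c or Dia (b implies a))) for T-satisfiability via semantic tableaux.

Unsatisfiable

1. not (Dia (c or (b implies a)) implies (Dia c or Dia (b implies a))), u
2. Dia (c or (b implies a)), u   [neg-implies-rule on 1]
3. not (Dia c or Dia (b implies a)), u   [neg-implies-rule on 1]
4. not Dia c, u   [neg-or-rule on 3]
5. not Dia (b implies a), u   [neg-or-rule on 3]
6. not c, u   [neg-Dia-rule on 4 via uRu]
7. not (b implies a), u   [neg-Dia-rule on 5 via uRu]
8. b, u   [neg-implies-rule on 7]
9. not a, u   [neg-implies-rule on 7]
10. c or (b implies a), v   [Dia-rule on 2: fresh world v, uRv]
11. not c, v   [neg-Dia-rule on 4 via uRv]
12. not (b implies a), v   [neg-Dia-rule on 5 via uRv]
13. b, v   [neg-implies-rule on 12]
14. not a, v   [neg-implies-rule on 12]
15. b implies a, v   [or-rule on 10 (branches; this branch)]
16. a, v   [implies-rule on 15 (branches; this branch)]
Accessibility: uRu, uRv, vRv
Branch closes: a and not a both at v.
(One branch shown.) All branches close.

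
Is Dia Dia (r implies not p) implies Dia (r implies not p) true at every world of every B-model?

No, not valid

Tableau for the negation not (Dia Dia (r implies not p) implies Dia (r implies not p)):
1. not (Dia Dia (r implies not p) implies Dia (r implies not p)), u
2. Dia Dia (r implies not p), u
3. not Dia (r implies not p), u
4. not (r implies not p), u
5. r, u
6. p, u
7. Dia (r implies not p), v
8. not (r implies not p), v
9. r, v
10. p, v
11. r implies not p, w
12. not p, w
Accessibility: uRu, uRv, vRu, vRv, vRw, wRv, wRw
The negation has an open branch (countermodel exists).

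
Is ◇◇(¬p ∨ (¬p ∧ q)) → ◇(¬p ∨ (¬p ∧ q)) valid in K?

Tableau for the negation ¬(◇◇(¬p ∨ (¬p ∧ q)) → ◇(¬p ∨ (¬p ∧ q))):
1. ¬(◇◇(¬p ∨ (¬p ∧ q)) → ◇(¬p ∨ (¬p ∧ q))), 0
2. ◇◇(¬p ∨ (¬p ∧ q)), 0
3. ¬◇(¬p ∨ (¬p ∧ q)), 0
4. ◇(¬p ∨ (¬p ∧ q)), 1
5. ¬(¬p ∨ (¬p ∧ q)), 1
6. p, 1
7. ¬(¬p ∧ q), 1
8. ¬q, 1
9. ¬p ∨ (¬p ∧ q), 2
10. ¬p ∧ q, 2
11. ¬p, 2
12. q, 2
Accessibility: 0R1, 1R2
The negation has an open branch (countermodel exists).

Invalid (countermodel exists)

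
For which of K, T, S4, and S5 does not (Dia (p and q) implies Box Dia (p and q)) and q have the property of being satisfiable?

S5-tableau for the formula:
1. not (Dia (p and q) implies Box Dia (p and q)) and q, u
2. not (Dia (p and q) implies Box Dia (p and q)), u
3. q, u
4. Dia (p and q), u
5. not Box Dia (p and q), u
6. p and q, v
7. p, v
8. q, v
9. not Dia (p and q), w
10. not (p and q), u
11. not (p and q), v
12. not (p and q), w
13. not p, u
14. not q, v
Accessibility: uRu, uRv, uRw, vRu, vRv, vRw, wRu, wRv, wRw
Branch closes: q and not q both at v.
Every branch closes (one shown): unsatisfiable in S5.
S4-tableau for the formula:
1. not (Dia (p and q) implies Box Dia (p and q)) and q, u
2. not (Dia (p and q) implies Box Dia (p and q)), u
3. q, u
4. Dia (p and q), u
5. not Box Dia (p and q), u
6. p and q, v
7. p, v
8. q, v
9. not Dia (p and q), w
10. not (p and q), w
11. not q, w
Accessibility: uRu, uRv, uRw, vRv, wRw
Complete open branch: satisfiable in S4, hence also in K, T (this S4-model is also a K-model and a T-model).

K, T, S4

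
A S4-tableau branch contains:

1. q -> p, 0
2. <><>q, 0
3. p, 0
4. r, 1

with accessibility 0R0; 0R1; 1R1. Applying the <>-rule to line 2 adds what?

a fresh world 2 with 0R2, and <>q at 2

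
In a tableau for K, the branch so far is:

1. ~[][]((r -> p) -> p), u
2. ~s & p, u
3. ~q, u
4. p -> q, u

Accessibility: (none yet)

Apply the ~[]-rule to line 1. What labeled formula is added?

a fresh world v with uRv, and ~[]((r -> p) -> p) at v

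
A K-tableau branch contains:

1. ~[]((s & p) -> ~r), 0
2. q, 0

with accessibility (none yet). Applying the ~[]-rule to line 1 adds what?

a fresh world 1 with 0R1, and ~((s & p) -> ~r) at 1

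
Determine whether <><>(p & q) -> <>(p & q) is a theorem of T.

Tableau for the negation ~(<><>(p & q) -> <>(p & q)):
1. ~(<><>(p & q) -> <>(p & q)), 0
2. <><>(p & q), 0
3. ~<>(p & q), 0
4. ~(p & q), 0
5. ~q, 0
6. <>(p & q), 1
7. ~(p & q), 1
8. ~q, 1
9. p & q, 2
10. p, 2
11. q, 2
Accessibility: 0R0, 0R1, 1R1, 1R2, 2R2
The negation has an open branch (countermodel exists).

Not valid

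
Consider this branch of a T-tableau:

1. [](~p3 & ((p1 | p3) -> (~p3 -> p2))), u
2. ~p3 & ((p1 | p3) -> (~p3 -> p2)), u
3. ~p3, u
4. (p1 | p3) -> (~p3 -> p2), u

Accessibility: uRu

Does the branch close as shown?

No atom appears with both signs at the same world.

No, open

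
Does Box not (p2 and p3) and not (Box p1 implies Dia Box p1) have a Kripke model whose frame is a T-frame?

No, unsatisfiable

1. Box not (p2 and p3) and not (Box p1 implies Dia Box p1), u
2. Box not (p2 and p3), u   [and-rule on 1]
3. not (Box p1 implies Dia Box p1), u   [and-rule on 1]
4. Box p1, u   [neg-implies-rule on 3]
5. not Dia Box p1, u   [neg-implies-rule on 3]
6. not (p2 and p3), u   [Box-rule on 2 via uRu]
7. p1, u   [Box-rule on 4 via uRu]
8. not Box p1, u   [neg-Dia-rule on 5 via uRu]
9. not p3, u   [neg-and-rule on 6 (branches; this branch)]
10. not p1, v   [neg-Box-rule on 8: fresh world v, uRv]
11. not (p2 and p3), v   [Box-rule on 2 via uRv]
12. p1, v   [Box-rule on 4 via uRv]
Accessibility: uRu, uRv, vRv
Branch closes: p1 and not p1 both at v.
Every branch closes; the branch above is one of them.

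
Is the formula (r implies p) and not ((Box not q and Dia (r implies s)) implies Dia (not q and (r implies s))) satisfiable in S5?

No, unsatisfiable

1. (r implies p) and not ((Box not q and Dia (r implies s)) implies Dia (not q and (r implies s))), u
2. r implies p, u
3. not ((Box not q and Dia (r implies s)) implies Dia (not q and (r implies s))), u
4. Box not q and Dia (r implies s), u
5. not Dia (not q and (r implies s)), u
6. Box not q, u
7. Dia (r implies s), u
8. not (not q and (r implies s)), u
9. not q, u
10. p, u
11. not (r implies s), u
12. r, u
13. not s, u
14. r implies s, v
15. not (not q and (r implies s)), v
16. not q, v
17. s, v
18. not (r implies s), v
19. r, v
20. not s, v
Accessibility: uRu, uRv, vRu, vRv
Branch closes: s and not s both at v.
Every branch closes; the branch above is one of them.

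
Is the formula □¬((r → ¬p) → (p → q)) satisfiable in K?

Satisfiable

1. □¬((r → ¬p) → (p → q)), 0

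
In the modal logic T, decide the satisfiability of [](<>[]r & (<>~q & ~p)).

1. [](<>[]r & (<>~q & ~p)), u
2. <>[]r & (<>~q & ~p), u   [[]-rule on 1 via uRu]
3. <>[]r, u   [&-rule on 2]
4. <>~q & ~p, u   [&-rule on 2]
5. <>~q, u   [&-rule on 4]
6. ~p, u   [&-rule on 4]
7. []r, v   [<>-rule on 3: fresh world v, uRv]
8. <>[]r & (<>~q & ~p), v   [[]-rule on 1 via uRv]
9. <>[]r, v   [&-rule on 8]
10. <>~q & ~p, v   [&-rule on 8]
11. <>~q, v   [&-rule on 10]
12. ~p, v   [&-rule on 10]
13. r, v   [[]-rule on 7 via vRv]
14. ~q, w   [<>-rule on 5: fresh world w, uRw]
15. <>[]r & (<>~q & ~p), w   [[]-rule on 1 via uRw]
16. <>[]r, w   [&-rule on 15]
17. <>~q & ~p, w   [&-rule on 15]
18. <>~q, w   [&-rule on 17]
19. ~p, w   [&-rule on 17]
20. []r, x   [<>-rule on 9: fresh world x, vRx]
21. r, x   [[]-rule on 7 via vRx]
22. ~q, y   [<>-rule on 11: fresh world y, vRy]
23. r, y   [[]-rule on 7 via vRy]
24. []r, z   [<>-rule on 16: fresh world z, wRz]
25. r, z   [[]-rule on 24 via zRz]
26. ~q, w6   [<>-rule on 18: fresh world w6, wRw6]
Accessibility: uRu, uRv, uRw, vRv, vRx, vRy, wRw, wRz, wRw6, xRx, yRy, zRz, w6Rw6

Satisfiable (open branch found)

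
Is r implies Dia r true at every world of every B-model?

Yes, valid

Tableau for the negation not (r implies Dia r):
1. not (r implies Dia r), u
2. r, u   [neg-implies-rule on 1]
3. not Dia r, u   [neg-implies-rule on 1]
4. not r, u   [neg-Dia-rule on 3 via uRu]
Accessibility: uRu
Branch closes: r and not r both at u.
Every branch of the negation's tableau closes; the branch above is one of them.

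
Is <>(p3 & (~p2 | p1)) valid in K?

No, not valid

Tableau for the negation ~<>(p3 & (~p2 | p1)):
1. ~<>(p3 & (~p2 | p1)), u
The negation has an open branch (countermodel exists).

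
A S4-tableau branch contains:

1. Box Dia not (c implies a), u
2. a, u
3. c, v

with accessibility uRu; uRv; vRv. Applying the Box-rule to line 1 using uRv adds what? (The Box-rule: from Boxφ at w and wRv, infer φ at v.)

Dia not (c implies a), v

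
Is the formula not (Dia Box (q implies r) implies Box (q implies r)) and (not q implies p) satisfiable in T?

Yes, satisfiable

1. not (Dia Box (q implies r) implies Box (q implies r)) and (not q implies p), u
2. not (Dia Box (q implies r) implies Box (q implies r)), u
3. not q implies p, u
4. Dia Box (q implies r), u
5. not Box (q implies r), u
6. p, u
7. Box (q implies r), v
8. q implies r, v
9. r, v
10. not (q implies r), w
11. q, w
12. not r, w
Accessibility: uRu, uRv, uRw, vRv, wRw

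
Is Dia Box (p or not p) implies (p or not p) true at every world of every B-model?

Tableau for the negation not (Dia Box (p or not p) implies (p or not p)):
1. not (Dia Box (p or not p) implies (p or not p)), w0
2. Dia Box (p or not p), w0
3. not (p or not p), w0
4. not p, w0
5. p, w0
Accessibility: w0Rw0
Branch closes: p and not p both at w0.
All branches of the negation close; one closing branch shown above.

Valid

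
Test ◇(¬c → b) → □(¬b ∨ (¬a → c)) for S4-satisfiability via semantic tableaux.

1. ◇(¬c → b) → □(¬b ∨ (¬a → c)), 0
2. □(¬b ∨ (¬a → c)), 0   [→-rule on 1 (branches; this branch)]
3. ¬b ∨ (¬a → c), 0   [□-rule on 2 via 0R0]
4. ¬a → c, 0   [∨-rule on 3 (branches; this branch)]
5. c, 0   [→-rule on 4 (branches; this branch)]
Accessibility: 0R0

Yes, satisfiable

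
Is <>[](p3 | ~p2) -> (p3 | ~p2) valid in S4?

Tableau for the negation ~(<>[](p3 | ~p2) -> (p3 | ~p2)):
1. ~(<>[](p3 | ~p2) -> (p3 | ~p2)), u
2. <>[](p3 | ~p2), u
3. ~(p3 | ~p2), u
4. ~p3, u
5. p2, u
6. [](p3 | ~p2), v
7. p3 | ~p2, v
8. ~p2, v
Accessibility: uRu, uRv, vRv
The negation has an open branch (countermodel exists).

Not valid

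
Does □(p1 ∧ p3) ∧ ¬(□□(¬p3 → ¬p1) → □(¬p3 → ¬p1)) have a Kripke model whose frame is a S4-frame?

1. □(p1 ∧ p3) ∧ ¬(□□(¬p3 → ¬p1) → □(¬p3 → ¬p1)), w0
2. □(p1 ∧ p3), w0   [∧-rule on 1]
3. ¬(□□(¬p3 → ¬p1) → □(¬p3 → ¬p1)), w0   [∧-rule on 1]
4. □□(¬p3 → ¬p1), w0   [¬→-rule on 3]
5. ¬□(¬p3 → ¬p1), w0   [¬→-rule on 3]
6. p1 ∧ p3, w0   [□-rule on 2 via w0Rw0]
7. p1, w0   [∧-rule on 6]
8. p3, w0   [∧-rule on 6]
9. □(¬p3 → ¬p1), w0   [□-rule on 4 via w0Rw0]
10. ¬p3 → ¬p1, w0   [□-rule on 9 via w0Rw0]
11. ¬(¬p3 → ¬p1), w1   [¬□-rule on 5: fresh world w1, w0Rw1]
12. ¬p3, w1   [¬→-rule on 11]
13. p1, w1   [¬→-rule on 11]
14. p1 ∧ p3, w1   [□-rule on 2 via w0Rw1]
15. p3, w1   [∧-rule on 14]
Accessibility: w0Rw0, w0Rw1, w1Rw1
Branch closes: p3 and ¬p3 both at w1.
(One branch shown.) All branches close.

Unsatisfiable (every branch closes)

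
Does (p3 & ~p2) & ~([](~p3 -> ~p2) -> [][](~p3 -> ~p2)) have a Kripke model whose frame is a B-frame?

Yes, satisfiable

1. (p3 & ~p2) & ~([](~p3 -> ~p2) -> [][](~p3 -> ~p2)), 0
2. p3 & ~p2, 0
3. ~([](~p3 -> ~p2) -> [][](~p3 -> ~p2)), 0
4. p3, 0
5. ~p2, 0
6. [](~p3 -> ~p2), 0
7. ~[][](~p3 -> ~p2), 0
8. ~p3 -> ~p2, 0
9. ~[](~p3 -> ~p2), 1
10. ~p3 -> ~p2, 1
11. ~p2, 1
12. ~(~p3 -> ~p2), 2
13. ~p3, 2
14. p2, 2
Accessibility: 0R0, 0R1, 1R0, 1R1, 1R2, 2R1, 2R2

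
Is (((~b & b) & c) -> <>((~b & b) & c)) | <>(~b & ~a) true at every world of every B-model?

Yes, valid

Tableau for the negation ~((((~b & b) & c) -> <>((~b & b) & c)) | <>(~b & ~a)):
1. ~((((~b & b) & c) -> <>((~b & b) & c)) | <>(~b & ~a)), 0
2. ~(((~b & b) & c) -> <>((~b & b) & c)), 0
3. ~<>(~b & ~a), 0
4. (~b & b) & c, 0
5. ~<>((~b & b) & c), 0
6. ~b & b, 0
7. c, 0
8. ~b, 0
9. b, 0
Accessibility: 0R0
Branch closes: b and ~b both at 0.
Every branch of the negation's tableau closes; the branch above is one of them.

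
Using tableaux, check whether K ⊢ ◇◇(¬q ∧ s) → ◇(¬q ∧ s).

Invalid (countermodel exists)

Tableau for the negation ¬(◇◇(¬q ∧ s) → ◇(¬q ∧ s)):
1. ¬(◇◇(¬q ∧ s) → ◇(¬q ∧ s)), 0
2. ◇◇(¬q ∧ s), 0
3. ¬◇(¬q ∧ s), 0
4. ◇(¬q ∧ s), 1
5. ¬(¬q ∧ s), 1
6. ¬s, 1
7. ¬q ∧ s, 2
8. ¬q, 2
9. s, 2
Accessibility: 0R1, 1R2
The negation has an open branch (countermodel exists).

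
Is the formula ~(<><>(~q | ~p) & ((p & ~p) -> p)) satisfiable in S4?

Satisfiable

1. ~(<><>(~q | ~p) & ((p & ~p) -> p)), u
2. ~<><>(~q | ~p), u   [~&-rule on 1 (branches; this branch)]
3. ~<>(~q | ~p), u   [~<>-rule on 2 via uRu]
4. ~(~q | ~p), u   [~<>-rule on 3 via uRu]
5. q, u   [~|-rule on 4]
6. p, u   [~|-rule on 4]
Accessibility: uRu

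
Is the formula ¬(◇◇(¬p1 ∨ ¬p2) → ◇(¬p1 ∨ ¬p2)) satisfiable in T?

Satisfiable

1. ¬(◇◇(¬p1 ∨ ¬p2) → ◇(¬p1 ∨ ¬p2)), u
2. ◇◇(¬p1 ∨ ¬p2), u
3. ¬◇(¬p1 ∨ ¬p2), u
4. ¬(¬p1 ∨ ¬p2), u
5. p1, u
6. p2, u
7. ◇(¬p1 ∨ ¬p2), v
8. ¬(¬p1 ∨ ¬p2), v
9. p1, v
10. p2, v
11. ¬p1 ∨ ¬p2, w
12. ¬p2, w
Accessibility: uRu, uRv, vRv, vRw, wRw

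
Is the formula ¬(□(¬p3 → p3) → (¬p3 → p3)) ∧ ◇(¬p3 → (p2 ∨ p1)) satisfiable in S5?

No, unsatisfiable

1. ¬(□(¬p3 → p3) → (¬p3 → p3)) ∧ ◇(¬p3 → (p2 ∨ p1)), w0
2. ¬(□(¬p3 → p3) → (¬p3 → p3)), w0
3. ◇(¬p3 → (p2 ∨ p1)), w0
4. □(¬p3 → p3), w0
5. ¬(¬p3 → p3), w0
6. ¬p3, w0
7. ¬p3 → p3, w0
8. p3, w0
Accessibility: w0Rw0
Branch closes: p3 and ¬p3 both at w0.
Every branch closes; the branch above is one of them.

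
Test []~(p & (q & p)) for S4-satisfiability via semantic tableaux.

Yes, satisfiable

1. []~(p & (q & p)), u
2. ~(p & (q & p)), u
3. ~(q & p), u
4. ~p, u
Accessibility: uRu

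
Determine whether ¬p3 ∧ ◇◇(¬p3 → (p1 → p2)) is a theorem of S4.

Not valid

Tableau for the negation ¬(¬p3 ∧ ◇◇(¬p3 → (p1 → p2))):
1. ¬(¬p3 ∧ ◇◇(¬p3 → (p1 → p2))), 0
2. ¬◇◇(¬p3 → (p1 → p2)), 0
3. ¬◇(¬p3 → (p1 → p2)), 0
4. ¬(¬p3 → (p1 → p2)), 0
5. ¬p3, 0
6. ¬(p1 → p2), 0
7. p1, 0
8. ¬p2, 0
Accessibility: 0R0
The negation has an open branch (countermodel exists).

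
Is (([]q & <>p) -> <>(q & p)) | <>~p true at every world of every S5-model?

Tableau for the negation ~((([]q & <>p) -> <>(q & p)) | <>~p):
1. ~((([]q & <>p) -> <>(q & p)) | <>~p), 0
2. ~(([]q & <>p) -> <>(q & p)), 0   [~|-rule on 1]
3. ~<>~p, 0   [~|-rule on 1]
4. []q & <>p, 0   [~->-rule on 2]
5. ~<>(q & p), 0   [~->-rule on 2]
6. []q, 0   [&-rule on 4]
7. <>p, 0   [&-rule on 4]
8. p, 0   [~<>-rule on 3 via 0R0]
9. ~(q & p), 0   [~<>-rule on 5 via 0R0]
10. q, 0   [[]-rule on 6 via 0R0]
11. ~p, 0   [~&-rule on 9 (branches; this branch)]
Accessibility: 0R0
Branch closes: p and ~p both at 0.
Every branch of the negation's tableau closes; the branch above is one of them.

Valid in S5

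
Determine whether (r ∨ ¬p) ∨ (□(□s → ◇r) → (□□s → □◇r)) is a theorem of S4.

Yes, valid

Tableau for the negation ¬((r ∨ ¬p) ∨ (□(□s → ◇r) → (□□s → □◇r))):
1. ¬((r ∨ ¬p) ∨ (□(□s → ◇r) → (□□s → □◇r))), w0
2. ¬(r ∨ ¬p), w0
3. ¬(□(□s → ◇r) → (□□s → □◇r)), w0
4. ¬r, w0
5. p, w0
6. □(□s → ◇r), w0
7. ¬(□□s → □◇r), w0
8. □□s, w0
9. ¬□◇r, w0
10. □s → ◇r, w0
11. □s, w0
12. s, w0
13. ◇r, w0
14. ¬◇r, w1
15. □s → ◇r, w1
16. □s, w1
17. s, w1
18. ¬r, w1
19. ◇r, w1
20. r, w2
21. □s → ◇r, w2
22. □s, w2
23. s, w2
24. ◇r, w2
25. r, w3
26. □s → ◇r, w3
27. □s, w3
28. s, w3
29. ¬r, w3
Accessibility: w0Rw0, w0Rw1, w0Rw2, w0Rw3, w1Rw1, w1Rw3, w2Rw2, w3Rw3
Branch closes: r and ¬r both at w3.
Every branch of the negation's tableau closes; the branch above is one of them.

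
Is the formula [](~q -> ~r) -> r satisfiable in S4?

1. [](~q -> ~r) -> r, u
2. r, u
Accessibility: uRu

Satisfiable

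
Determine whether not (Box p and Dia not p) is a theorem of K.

Tableau for the negation Box p and Dia not p:
1. Box p and Dia not p, 0
2. Box p, 0   [and-rule on 1]
3. Dia not p, 0   [and-rule on 1]
4. not p, 1   [Dia-rule on 3: fresh world 1, 0R1]
5. p, 1   [Box-rule on 2 via 0R1]
Accessibility: 0R1
Branch closes: p and not p both at 1.
All branches of the negation close; one closing branch shown above.

Valid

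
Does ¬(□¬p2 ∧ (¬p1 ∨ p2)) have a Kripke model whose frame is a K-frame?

1. ¬(□¬p2 ∧ (¬p1 ∨ p2)), 0
2. ¬(¬p1 ∨ p2), 0
3. p1, 0
4. ¬p2, 0

Satisfiable (open branch found)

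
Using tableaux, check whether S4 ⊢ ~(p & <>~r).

Invalid (countermodel exists)

Tableau for the negation p & <>~r:
1. p & <>~r, w0
2. p, w0
3. <>~r, w0
4. ~r, w1
Accessibility: w0Rw0, w0Rw1, w1Rw1
The negation has an open branch (countermodel exists).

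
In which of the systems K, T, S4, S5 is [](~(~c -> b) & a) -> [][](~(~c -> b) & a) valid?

S4-tableau for the negation ~([](~(~c -> b) & a) -> [][](~(~c -> b) & a)):
1. ~([](~(~c -> b) & a) -> [][](~(~c -> b) & a)), 0
2. [](~(~c -> b) & a), 0
3. ~[][](~(~c -> b) & a), 0
4. ~(~c -> b) & a, 0
5. ~(~c -> b), 0
6. a, 0
7. ~c, 0
8. ~b, 0
9. ~[](~(~c -> b) & a), 1
10. ~(~c -> b) & a, 1
11. ~(~c -> b), 1
12. a, 1
13. ~c, 1
14. ~b, 1
15. ~(~(~c -> b) & a), 2
16. ~(~c -> b) & a, 2
17. ~(~c -> b), 2
18. a, 2
19. ~c, 2
20. ~b, 2
21. ~c -> b, 2
22. b, 2
Accessibility: 0R0, 0R1, 0R2, 1R1, 1R2, 2R2
Branch closes: b and ~b both at 2.
Every branch closes (one shown): valid in S4, hence also in S5 (every theorem of S4 is a theorem of S5).
T-tableau for the negation ~([](~(~c -> b) & a) -> [][](~(~c -> b) & a)):
1. ~([](~(~c -> b) & a) -> [][](~(~c -> b) & a)), 0
2. [](~(~c -> b) & a), 0
3. ~[][](~(~c -> b) & a), 0
4. ~(~c -> b) & a, 0
5. ~(~c -> b), 0
6. a, 0
7. ~c, 0
8. ~b, 0
9. ~[](~(~c -> b) & a), 1
10. ~(~c -> b) & a, 1
11. ~(~c -> b), 1
12. a, 1
13. ~c, 1
14. ~b, 1
15. ~(~(~c -> b) & a), 2
16. ~a, 2
Accessibility: 0R0, 0R1, 1R1, 1R2, 2R2
Complete open branch: countermodel on a T-frame, so not valid in T, nor in K (the same frame is also a K-frame).

S4, S5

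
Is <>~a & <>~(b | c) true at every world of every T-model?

Not valid

Tableau for the negation ~(<>~a & <>~(b | c)):
1. ~(<>~a & <>~(b | c)), 0
2. ~<>~(b | c), 0   [~&-rule on 1 (branches; this branch)]
3. b | c, 0   [~<>-rule on 2 via 0R0]
4. c, 0   [|-rule on 3 (branches; this branch)]
Accessibility: 0R0
The negation has an open branch (countermodel exists).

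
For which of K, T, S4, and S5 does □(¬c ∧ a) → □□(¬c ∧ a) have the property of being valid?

S4, S5

T-tableau for the negation ¬(□(¬c ∧ a) → □□(¬c ∧ a)):
1. ¬(□(¬c ∧ a) → □□(¬c ∧ a)), 0
2. □(¬c ∧ a), 0
3. ¬□□(¬c ∧ a), 0
4. ¬c ∧ a, 0
5. ¬c, 0
6. a, 0
7. ¬□(¬c ∧ a), 1
8. ¬c ∧ a, 1
9. ¬c, 1
10. a, 1
11. ¬(¬c ∧ a), 2
12. ¬a, 2
Accessibility: 0R0, 0R1, 1R1, 1R2, 2R2
Complete open branch: countermodel on a T-frame, so not valid in T, nor in K (the same frame is also a K-frame).
S4-tableau for the negation ¬(□(¬c ∧ a) → □□(¬c ∧ a)):
1. ¬(□(¬c ∧ a) → □□(¬c ∧ a)), 0
2. □(¬c ∧ a), 0
3. ¬□□(¬c ∧ a), 0
4. ¬c ∧ a, 0
5. ¬c, 0
6. a, 0
7. ¬□(¬c ∧ a), 1
8. ¬c ∧ a, 1
9. ¬c, 1
10. a, 1
11. ¬(¬c ∧ a), 2
12. ¬c ∧ a, 2
13. ¬c, 2
14. a, 2
15. ¬a, 2
Accessibility: 0R0, 0R1, 0R2, 1R1, 1R2, 2R2
Branch closes: a and ¬a both at 2.
Every branch closes (one shown): valid in S4, hence also in S5 (every theorem of S4 is a theorem of S5).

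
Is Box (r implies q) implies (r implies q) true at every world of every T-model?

Valid

Tableau for the negation not (Box (r implies q) implies (r implies q)):
1. not (Box (r implies q) implies (r implies q)), u
2. Box (r implies q), u
3. not (r implies q), u
4. r, u
5. not q, u
6. r implies q, u
7. q, u
Accessibility: uRu
Branch closes: q and not q both at u.
Every branch of the negation's tableau closes; the branch above is one of them.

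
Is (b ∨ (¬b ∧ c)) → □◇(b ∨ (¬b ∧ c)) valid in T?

Tableau for the negation ¬((b ∨ (¬b ∧ c)) → □◇(b ∨ (¬b ∧ c))):
1. ¬((b ∨ (¬b ∧ c)) → □◇(b ∨ (¬b ∧ c))), u
2. b ∨ (¬b ∧ c), u
3. ¬□◇(b ∨ (¬b ∧ c)), u
4. ¬b ∧ c, u
5. ¬b, u
6. c, u
7. ¬◇(b ∨ (¬b ∧ c)), v
8. ¬(b ∨ (¬b ∧ c)), v
9. ¬b, v
10. ¬(¬b ∧ c), v
11. ¬c, v
Accessibility: uRu, uRv, vRv
The negation has an open branch (countermodel exists).

Invalid (countermodel exists)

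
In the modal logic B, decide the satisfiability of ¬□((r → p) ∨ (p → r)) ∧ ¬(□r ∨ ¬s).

Unsatisfiable

1. ¬□((r → p) ∨ (p → r)) ∧ ¬(□r ∨ ¬s), w0
2. ¬□((r → p) ∨ (p → r)), w0
3. ¬(□r ∨ ¬s), w0
4. ¬□r, w0
5. s, w0
6. ¬((r → p) ∨ (p → r)), w1
7. ¬(r → p), w1
8. ¬(p → r), w1
9. r, w1
10. ¬p, w1
11. p, w1
12. ¬r, w1
Accessibility: w0Rw0, w0Rw1, w1Rw0, w1Rw1
Branch closes: p and ¬p both at w1.
Every branch closes; the branch above is one of them.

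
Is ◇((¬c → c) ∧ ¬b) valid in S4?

No, not valid

Tableau for the negation ¬◇((¬c → c) ∧ ¬b):
1. ¬◇((¬c → c) ∧ ¬b), u
2. ¬((¬c → c) ∧ ¬b), u   [¬◇-rule on 1 via uRu]
3. b, u   [¬∧-rule on 2 (branches; this branch)]
Accessibility: uRu
The negation has an open branch (countermodel exists).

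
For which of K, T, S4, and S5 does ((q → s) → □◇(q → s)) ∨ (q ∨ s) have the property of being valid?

S5

S4-tableau for the negation ¬(((q → s) → □◇(q → s)) ∨ (q ∨ s)):
1. ¬(((q → s) → □◇(q → s)) ∨ (q ∨ s)), 0
2. ¬((q → s) → □◇(q → s)), 0
3. ¬(q ∨ s), 0
4. q → s, 0
5. ¬□◇(q → s), 0
6. ¬q, 0
7. ¬s, 0
8. ¬◇(q → s), 1
9. ¬(q → s), 1
10. q, 1
11. ¬s, 1
Accessibility: 0R0, 0R1, 1R1
Complete open branch: countermodel on an S4-frame, so not valid in S4, nor in K, T (the same frame is also a K-frame and a T-frame).
S5-tableau for the negation ¬(((q → s) → □◇(q → s)) ∨ (q ∨ s)):
1. ¬(((q → s) → □◇(q → s)) ∨ (q ∨ s)), 0
2. ¬((q → s) → □◇(q → s)), 0
3. ¬(q ∨ s), 0
4. q → s, 0
5. ¬□◇(q → s), 0
6. ¬q, 0
7. ¬s, 0
8. ¬◇(q → s), 1
9. ¬(q → s), 0
10. q, 0
Accessibility: 0R0, 0R1, 1R0, 1R1
Branch closes: q and ¬q both at 0.
Every branch closes (one shown): valid in S5.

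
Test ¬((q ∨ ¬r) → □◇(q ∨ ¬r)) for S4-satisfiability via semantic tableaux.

Satisfiable

1. ¬((q ∨ ¬r) → □◇(q ∨ ¬r)), w0
2. q ∨ ¬r, w0   [¬→-rule on 1]
3. ¬□◇(q ∨ ¬r), w0   [¬→-rule on 1]
4. ¬r, w0   [∨-rule on 2 (branches; this branch)]
5. ¬◇(q ∨ ¬r), w1   [¬□-rule on 3: fresh world w1, w0Rw1]
6. ¬(q ∨ ¬r), w1   [¬◇-rule on 5 via w1Rw1]
7. ¬q, w1   [¬∨-rule on 6]
8. r, w1   [¬∨-rule on 6]
Accessibility: w0Rw0, w0Rw1, w1Rw1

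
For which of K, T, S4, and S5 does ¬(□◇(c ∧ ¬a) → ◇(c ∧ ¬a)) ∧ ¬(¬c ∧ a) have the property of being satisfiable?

T-tableau for the formula:
1. ¬(□◇(c ∧ ¬a) → ◇(c ∧ ¬a)) ∧ ¬(¬c ∧ a), u
2. ¬(□◇(c ∧ ¬a) → ◇(c ∧ ¬a)), u
3. ¬(¬c ∧ a), u
4. □◇(c ∧ ¬a), u
5. ¬◇(c ∧ ¬a), u
6. ◇(c ∧ ¬a), u
7. ¬(c ∧ ¬a), u
8. ¬a, u
9. ¬c, u
10. c ∧ ¬a, v
11. c, v
12. ¬a, v
13. ◇(c ∧ ¬a), v
14. ¬(c ∧ ¬a), v
15. a, v
Accessibility: uRu, uRv, vRv
Branch closes: a and ¬a both at v.
Every branch closes (one shown): unsatisfiable in T, hence also in S4, S5 (every S4/S5-frame is a T-frame).
K-tableau for the formula:
1. ¬(□◇(c ∧ ¬a) → ◇(c ∧ ¬a)) ∧ ¬(¬c ∧ a), u
2. ¬(□◇(c ∧ ¬a) → ◇(c ∧ ¬a)), u
3. ¬(¬c ∧ a), u
4. □◇(c ∧ ¬a), u
5. ¬◇(c ∧ ¬a), u
6. ¬a, u
Complete open branch: satisfiable in K.

K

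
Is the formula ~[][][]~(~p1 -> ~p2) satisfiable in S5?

Yes, satisfiable

1. ~[][][]~(~p1 -> ~p2), w0
2. ~[][]~(~p1 -> ~p2), w1
3. ~[]~(~p1 -> ~p2), w2
4. ~p1 -> ~p2, w3
5. ~p2, w3
Accessibility: w0Rw0, w0Rw1, w0Rw2, w0Rw3, w1Rw0, w1Rw1, w1Rw2, w1Rw3, w2Rw0, w2Rw1, w2Rw2, w2Rw3, w3Rw0, w3Rw1, w3Rw2, w3Rw3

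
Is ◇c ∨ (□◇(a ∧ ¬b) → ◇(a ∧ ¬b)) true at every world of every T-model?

Tableau for the negation ¬(◇c ∨ (□◇(a ∧ ¬b) → ◇(a ∧ ¬b))):
1. ¬(◇c ∨ (□◇(a ∧ ¬b) → ◇(a ∧ ¬b))), w0
2. ¬◇c, w0   [¬∨-rule on 1]
3. ¬(□◇(a ∧ ¬b) → ◇(a ∧ ¬b)), w0   [¬∨-rule on 1]
4. □◇(a ∧ ¬b), w0   [¬→-rule on 3]
5. ¬◇(a ∧ ¬b), w0   [¬→-rule on 3]
6. ¬c, w0   [¬◇-rule on 2 via w0Rw0]
7. ◇(a ∧ ¬b), w0   [□-rule on 4 via w0Rw0]
8. ¬(a ∧ ¬b), w0   [¬◇-rule on 5 via w0Rw0]
9. b, w0   [¬∧-rule on 8 (branches; this branch)]
10. a ∧ ¬b, w1   [◇-rule on 7: fresh world w1, w0Rw1]
11. a, w1   [∧-rule on 10]
12. ¬b, w1   [∧-rule on 10]
13. ¬c, w1   [¬◇-rule on 2 via w0Rw1]
14. ◇(a ∧ ¬b), w1   [□-rule on 4 via w0Rw1]
15. ¬(a ∧ ¬b), w1   [¬◇-rule on 5 via w0Rw1]
16. b, w1   [¬∧-rule on 15 (branches; this branch)]
Accessibility: w0Rw0, w0Rw1, w1Rw1
Branch closes: b and ¬b both at w1.
All branches of the negation close; one closing branch shown above.

Valid in T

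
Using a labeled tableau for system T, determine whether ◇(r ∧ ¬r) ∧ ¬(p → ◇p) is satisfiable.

Unsatisfiable (every branch closes)

1. ◇(r ∧ ¬r) ∧ ¬(p → ◇p), 0
2. ◇(r ∧ ¬r), 0   [∧-rule on 1]
3. ¬(p → ◇p), 0   [∧-rule on 1]
4. p, 0   [¬→-rule on 3]
5. ¬◇p, 0   [¬→-rule on 3]
6. ¬p, 0   [¬◇-rule on 5 via 0R0]
Accessibility: 0R0
Branch closes: p and ¬p both at 0.
(One branch shown.) All branches close.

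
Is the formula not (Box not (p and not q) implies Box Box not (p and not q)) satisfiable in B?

Satisfiable

1. not (Box not (p and not q) implies Box Box not (p and not q)), u
2. Box not (p and not q), u
3. not Box Box not (p and not q), u
4. not (p and not q), u
5. q, u
6. not Box not (p and not q), v
7. not (p and not q), v
8. q, v
9. p and not q, w
10. p, w
11. not q, w
Accessibility: uRu, uRv, vRu, vRv, vRw, wRv, wRw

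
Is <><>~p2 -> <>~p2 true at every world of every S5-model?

Valid in S5

Tableau for the negation ~(<><>~p2 -> <>~p2):
1. ~(<><>~p2 -> <>~p2), w0
2. <><>~p2, w0   [~->-rule on 1]
3. ~<>~p2, w0   [~->-rule on 1]
4. p2, w0   [~<>-rule on 3 via w0Rw0]
5. <>~p2, w1   [<>-rule on 2: fresh world w1, w0Rw1]
6. p2, w1   [~<>-rule on 3 via w0Rw1]
7. ~p2, w2   [<>-rule on 5: fresh world w2, w1Rw2]
8. p2, w2   [~<>-rule on 3 via w0Rw2]
Accessibility: w0Rw0, w0Rw1, w0Rw2, w1Rw0, w1Rw1, w1Rw2, w2Rw0, w2Rw1, w2Rw2
Branch closes: p2 and ~p2 both at w2.
Every branch of the negation's tableau closes; the branch above is one of them.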